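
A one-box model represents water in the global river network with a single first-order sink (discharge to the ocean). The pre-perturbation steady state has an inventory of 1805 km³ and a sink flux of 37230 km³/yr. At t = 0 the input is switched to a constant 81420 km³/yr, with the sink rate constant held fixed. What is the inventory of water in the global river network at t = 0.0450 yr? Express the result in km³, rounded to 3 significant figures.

3100 km³

τ = M₀/F₀ = 1805/37230 = 0.04848 yr; rate constant k = 1/τ.
New steady state M_∞ = F₁/k = F₁·τ = 81420 × 0.04848 = 3947.4 km³.
M(t) = M_∞ + (M₀ − M_∞)·e^(−t/τ); t/τ = 0.0450/0.04848 = 0.9282, so e^(−t/τ) = 0.3953.
M(t) = 3947.4 − 2142 × 0.3953 = 3100.6 km³.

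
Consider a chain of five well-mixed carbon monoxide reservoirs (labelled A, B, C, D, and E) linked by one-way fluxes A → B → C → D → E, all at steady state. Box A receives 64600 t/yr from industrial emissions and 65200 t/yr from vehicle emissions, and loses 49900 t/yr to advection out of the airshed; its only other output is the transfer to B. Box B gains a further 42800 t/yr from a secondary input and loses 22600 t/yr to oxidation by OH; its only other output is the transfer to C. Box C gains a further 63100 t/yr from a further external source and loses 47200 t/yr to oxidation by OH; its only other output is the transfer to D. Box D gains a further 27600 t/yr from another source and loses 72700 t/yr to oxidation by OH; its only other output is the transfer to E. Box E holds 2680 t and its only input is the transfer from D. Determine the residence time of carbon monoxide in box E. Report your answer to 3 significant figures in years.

Box A: F(A→B) = (64600 + 65200) − 49900 = 79900 t/yr.
Box B: F(B→C) = (79900 + 42800) − 22600 = 100100 t/yr.
Box C: F(C→D) = (100100 + 63100) − 47200 = 116000 t/yr.
Box D: F(D→E) = (116000 + 27600) − 72700 = 70900 t/yr.
Box E throughput = its input = 70900 t/yr; τ = 2680 / 70900 = 0.03780 yr.

0.0378 yr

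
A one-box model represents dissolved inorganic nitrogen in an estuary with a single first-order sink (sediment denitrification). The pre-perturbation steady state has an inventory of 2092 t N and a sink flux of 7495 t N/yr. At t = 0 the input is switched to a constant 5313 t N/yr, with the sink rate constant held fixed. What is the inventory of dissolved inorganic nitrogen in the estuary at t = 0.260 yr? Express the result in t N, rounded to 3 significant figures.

The sink rate constant is k = F₀/M₀ = 7495/2092 = 3.583 yr⁻¹.
Solving dM/dt = F₁ − kM with M(0) = M₀ gives M(t) = F₁/k + (M₀ − F₁/k)·e^(−kt).
F₁/k = 5313/3.583 = 1483.0 t N; kt = 3.583 × 0.260 = 0.9315, e^(−kt) = 0.3940.
M(0.260) = 1483.0 + (2092 − 1483.0) × 0.3940 = 1483.0 + 239.9 = 1722.9 t N.

1720 t N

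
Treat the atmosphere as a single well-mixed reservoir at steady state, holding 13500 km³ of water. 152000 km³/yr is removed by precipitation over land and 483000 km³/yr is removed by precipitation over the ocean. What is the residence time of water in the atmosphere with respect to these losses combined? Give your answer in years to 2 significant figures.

0.021 yr

Total removal = 152000 + 483000 = 635000 km³/yr.
τ = M / ΣF_out = 13500 / 635000 = 0.02126 yr.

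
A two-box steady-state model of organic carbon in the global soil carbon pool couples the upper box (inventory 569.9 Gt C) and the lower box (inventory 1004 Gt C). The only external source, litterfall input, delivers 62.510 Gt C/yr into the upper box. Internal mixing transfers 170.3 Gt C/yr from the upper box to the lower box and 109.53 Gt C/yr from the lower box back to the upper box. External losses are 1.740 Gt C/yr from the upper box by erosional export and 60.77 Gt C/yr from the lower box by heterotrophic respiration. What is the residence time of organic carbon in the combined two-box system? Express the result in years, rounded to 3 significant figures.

Treat the two boxes together as one reservoir: the mixing fluxes between them are internal recycling, so τ = ΣM / Σ(external losses).
M_total = 569.9 + 1004 = 1573.9 Gt C.
ΣF_external_out = 1.740 + 60.77 = 62.510 Gt C/yr.
τ = M_total / ΣF_ext = 1573.9 / 62.510 = 25.18 yr.

25.2 yr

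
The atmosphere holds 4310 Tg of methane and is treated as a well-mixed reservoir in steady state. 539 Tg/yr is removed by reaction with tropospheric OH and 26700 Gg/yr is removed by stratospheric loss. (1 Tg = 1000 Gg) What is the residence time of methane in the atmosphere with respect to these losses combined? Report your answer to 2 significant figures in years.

7.6 yr

Convert the stratospheric loss flux: 26700 Gg/yr = 26.70 Tg/yr.
Total removal = 539.0 + 26.70 = 565.70 Tg/yr.
τ = M / ΣF_out = 4310 / 565.70 = 7.619 yr.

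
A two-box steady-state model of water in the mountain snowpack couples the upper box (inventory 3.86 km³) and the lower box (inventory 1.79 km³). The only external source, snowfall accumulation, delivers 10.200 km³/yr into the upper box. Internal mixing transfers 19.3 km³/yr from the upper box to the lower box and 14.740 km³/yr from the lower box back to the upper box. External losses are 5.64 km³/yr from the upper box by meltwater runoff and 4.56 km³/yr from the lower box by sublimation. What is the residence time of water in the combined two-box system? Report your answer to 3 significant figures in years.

0.554 yr

Treat the two boxes together as one reservoir: the mixing fluxes between them are internal recycling, so τ = ΣM / Σ(external losses).
M_total = 3.86 + 1.79 = 5.6500 km³.
ΣF_external_out = 5.64 + 4.56 = 10.200 km³/yr.
τ = M_total / ΣF_ext = 5.6500 / 10.200 = 0.5539 yr.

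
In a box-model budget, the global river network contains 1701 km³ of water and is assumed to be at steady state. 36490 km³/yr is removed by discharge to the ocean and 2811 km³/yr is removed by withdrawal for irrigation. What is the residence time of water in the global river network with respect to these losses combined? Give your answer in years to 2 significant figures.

0.043 yr

Total removal = 36490 + 2811 = 39301 km³/yr.
τ = M / ΣF_out = 1701 / 39301 = 0.04328 yr.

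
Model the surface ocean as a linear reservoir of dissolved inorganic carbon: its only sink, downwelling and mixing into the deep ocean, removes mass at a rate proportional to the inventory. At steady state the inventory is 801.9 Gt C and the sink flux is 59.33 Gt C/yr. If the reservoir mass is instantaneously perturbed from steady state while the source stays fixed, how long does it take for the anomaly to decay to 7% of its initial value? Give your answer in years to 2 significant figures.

For a linear reservoir the anomaly decays as exp(−t/τ) with τ = M/F = 801.9/59.33 = 13.52 yr.
exp(−t/τ) = 0.07 ⇒ t = −τ ln(0.07) = 13.52 × 2.659 = 35.94 yr.

36 yr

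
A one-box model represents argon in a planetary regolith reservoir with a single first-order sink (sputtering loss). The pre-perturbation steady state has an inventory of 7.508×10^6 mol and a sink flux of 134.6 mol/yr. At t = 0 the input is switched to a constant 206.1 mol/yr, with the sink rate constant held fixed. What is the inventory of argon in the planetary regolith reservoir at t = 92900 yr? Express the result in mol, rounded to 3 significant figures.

1.07×10^7 mol

τ = M₀/F₀ = 7.508×10^6/134.6 = 55780 yr; rate constant k = 1/τ.
New steady state M_∞ = F₁/k = F₁·τ = 206.1 × 55780 = 1.1496×10^7 mol.
M(t) = M_∞ + (M₀ − M_∞)·e^(−t/τ); t/τ = 92900/55780 = 1.665, so e^(−t/τ) = 0.1891.
M(t) = 1.1496×10^7 − 3.988×10^6 × 0.1891 = 1.0742×10^7 mol.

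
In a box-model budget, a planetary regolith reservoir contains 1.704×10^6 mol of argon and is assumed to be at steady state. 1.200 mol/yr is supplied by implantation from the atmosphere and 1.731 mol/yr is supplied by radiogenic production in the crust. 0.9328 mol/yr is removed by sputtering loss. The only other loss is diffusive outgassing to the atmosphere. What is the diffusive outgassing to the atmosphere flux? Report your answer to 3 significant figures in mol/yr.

2.00 mol/yr

At steady state ΣF_in = ΣF_out.
ΣF_in = 1.200 + 1.731 = 2.9310 mol/yr.
Diffusive outgassing to the atmosphere flux = ΣF_in − (0.9328) = 2.9310 − 0.9328 = 1.998 mol/yr.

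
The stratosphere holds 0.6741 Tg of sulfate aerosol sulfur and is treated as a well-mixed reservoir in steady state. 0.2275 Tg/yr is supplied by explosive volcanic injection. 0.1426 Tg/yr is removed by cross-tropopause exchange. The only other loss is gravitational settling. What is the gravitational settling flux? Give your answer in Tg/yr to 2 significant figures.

0.085 Tg/yr

At steady state ΣF_in = ΣF_out.
ΣF_in = 0.22750 Tg/yr.
Gravitational settling flux = ΣF_in − (0.1426) = 0.22750 − 0.1426 = 0.08490 Tg/yr.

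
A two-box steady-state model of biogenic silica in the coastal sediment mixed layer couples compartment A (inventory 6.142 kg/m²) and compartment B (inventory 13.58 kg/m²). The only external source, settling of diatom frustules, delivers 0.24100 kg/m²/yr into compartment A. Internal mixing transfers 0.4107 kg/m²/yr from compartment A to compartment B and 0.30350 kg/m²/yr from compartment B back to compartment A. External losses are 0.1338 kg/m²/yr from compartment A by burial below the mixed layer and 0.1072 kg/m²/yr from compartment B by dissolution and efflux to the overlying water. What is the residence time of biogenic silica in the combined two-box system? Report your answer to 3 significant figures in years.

81.8 yr

Residence time in the combined system uses the total inventory and the total *external* removal — internal exchanges between the two boxes cancel.
M_total = 6.142 + 13.58 = 19.722 kg/m².
ΣF_external_out = 0.1338 + 0.1072 = 0.24100 kg/m²/yr.
τ = M_total / ΣF_ext = 19.722 / 0.24100 = 81.83 yr.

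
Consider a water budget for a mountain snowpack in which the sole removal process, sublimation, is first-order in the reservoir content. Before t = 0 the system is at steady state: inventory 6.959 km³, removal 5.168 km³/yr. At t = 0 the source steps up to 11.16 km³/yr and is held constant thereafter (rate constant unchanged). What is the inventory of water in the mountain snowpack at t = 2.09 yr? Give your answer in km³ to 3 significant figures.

13.3 km³

The sink rate constant is k = F₀/M₀ = 5.168/6.959 = 0.7426 yr⁻¹.
Solving dM/dt = F₁ − kM with M(0) = M₀ gives M(t) = F₁/k + (M₀ − F₁/k)·e^(−kt).
F₁/k = 11.16/0.7426 = 15.028 km³; kt = 0.7426 × 2.09 = 1.552, e^(−kt) = 0.2118.
M(2.09) = 15.028 + (6.959 − 15.028) × 0.2118 = 15.028 − 1.709 = 13.319 km³.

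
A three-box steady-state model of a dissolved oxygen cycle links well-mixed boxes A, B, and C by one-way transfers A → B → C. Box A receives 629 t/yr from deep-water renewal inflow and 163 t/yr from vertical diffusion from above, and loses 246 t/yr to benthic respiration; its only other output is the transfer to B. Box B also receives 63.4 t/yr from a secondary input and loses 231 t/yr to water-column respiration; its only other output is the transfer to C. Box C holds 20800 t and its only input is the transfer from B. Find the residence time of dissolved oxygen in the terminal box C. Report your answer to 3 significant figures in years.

Box A: F(A→B) = (629 + 163) − 246 = 546.00 t/yr.
Box B: F(B→C) = (546.00 + 63.4) − 231 = 378.40 t/yr.
Box C throughput = its input = 378.40 t/yr; τ = 20800 / 378.40 = 54.97 yr.

55.0 yr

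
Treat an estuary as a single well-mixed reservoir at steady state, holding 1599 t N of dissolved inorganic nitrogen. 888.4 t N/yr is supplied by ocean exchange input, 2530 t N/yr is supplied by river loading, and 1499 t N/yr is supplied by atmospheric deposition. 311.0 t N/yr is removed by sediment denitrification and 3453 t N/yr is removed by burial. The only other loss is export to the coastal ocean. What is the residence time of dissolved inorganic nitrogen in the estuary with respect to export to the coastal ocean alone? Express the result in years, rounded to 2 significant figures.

At steady state ΣF_in = ΣF_out.
ΣF_in = 888.4 + 2530 + 1499 = 4917.4 t N/yr.
Export to the coastal ocean flux = ΣF_in − (311.0 + 3453) = 4917.4 − 3764 = 1153 t N/yr.
τ = M / F = 1599 / 1153 = 1.386 yr.

1.4 yr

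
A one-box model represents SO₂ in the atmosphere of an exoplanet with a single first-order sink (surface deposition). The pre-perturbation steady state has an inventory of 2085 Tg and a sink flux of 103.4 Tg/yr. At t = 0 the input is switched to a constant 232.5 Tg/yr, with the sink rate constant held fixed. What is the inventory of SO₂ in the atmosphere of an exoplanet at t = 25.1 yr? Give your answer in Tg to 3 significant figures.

3940 Tg

Residence time τ = M₀/F₀ = 20.16 yr. The eventual steady state is M_∞ = M₀·(F₁/F₀) = 2085 × 232.5/103.4 = 4688.2 Tg.
The anomaly ΔM(t) = M(t) − M_∞ decays as ΔM₀·e^(−t/τ) with ΔM₀ = 2085 − 4688.2 = −2603 Tg.
At t = 25.1 yr, e^(−t/τ) = e^(−1.245) = 0.2880, so ΔM = −749.7 Tg and M = 4688.2 − 749.7 = 3938.5 Tg.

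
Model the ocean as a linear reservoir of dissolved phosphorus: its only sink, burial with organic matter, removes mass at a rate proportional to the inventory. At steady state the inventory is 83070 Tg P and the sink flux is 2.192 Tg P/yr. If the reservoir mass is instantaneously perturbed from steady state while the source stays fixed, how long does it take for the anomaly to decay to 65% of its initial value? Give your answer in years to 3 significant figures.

For a linear reservoir the anomaly decays as exp(−t/τ) with τ = M/F = 83070/2.192 = 37900 yr.
exp(−t/τ) = 0.65 ⇒ t = −τ ln(0.65) = 37900 × 0.4308 = 16330 yr.

16300 yr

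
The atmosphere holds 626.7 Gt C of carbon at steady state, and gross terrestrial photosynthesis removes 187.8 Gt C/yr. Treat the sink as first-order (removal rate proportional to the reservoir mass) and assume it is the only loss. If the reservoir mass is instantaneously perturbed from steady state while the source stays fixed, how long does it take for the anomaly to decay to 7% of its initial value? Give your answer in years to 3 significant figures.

8.87 yr

For a linear reservoir the anomaly decays as exp(−t/τ) with τ = M/F = 626.7/187.8 = 3.337 yr.
exp(−t/τ) = 0.07 ⇒ t = −τ ln(0.07) = 3.337 × 2.659 = 8.874 yr.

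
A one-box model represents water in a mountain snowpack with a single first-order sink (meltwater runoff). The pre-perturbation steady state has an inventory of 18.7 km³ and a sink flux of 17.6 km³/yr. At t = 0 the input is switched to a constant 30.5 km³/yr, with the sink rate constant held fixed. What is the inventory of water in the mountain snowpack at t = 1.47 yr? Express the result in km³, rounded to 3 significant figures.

29.0 km³

Residence time τ = M₀/F₀ = 1.062 yr. The eventual steady state is M_∞ = M₀·(F₁/F₀) = 18.7 × 30.5/17.6 = 32.406 km³.
The anomaly ΔM(t) = M(t) − M_∞ decays as ΔM₀·e^(−t/τ) with ΔM₀ = 18.7 − 32.406 = −13.71 km³.
At t = 1.47 yr, e^(−t/τ) = e^(−1.384) = 0.2507, so ΔM = −3.436 km³ and M = 32.406 − 3.436 = 28.970 km³.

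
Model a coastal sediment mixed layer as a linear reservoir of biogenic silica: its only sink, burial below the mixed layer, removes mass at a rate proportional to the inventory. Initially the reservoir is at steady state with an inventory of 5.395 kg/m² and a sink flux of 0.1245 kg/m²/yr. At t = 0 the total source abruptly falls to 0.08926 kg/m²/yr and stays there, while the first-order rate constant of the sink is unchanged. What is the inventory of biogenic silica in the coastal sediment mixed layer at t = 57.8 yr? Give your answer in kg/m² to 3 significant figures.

τ = M₀/F₀ = 5.395/0.1245 = 43.33 yr; rate constant k = 1/τ.
New steady state M_∞ = F₁/k = F₁·τ = 0.08926 × 43.33 = 3.8679 kg/m².
M(t) = M_∞ + (M₀ − M_∞)·e^(−t/τ); t/τ = 57.8/43.33 = 1.334, so e^(−t/τ) = 0.2635.
M(t) = 3.8679 + 1.527 × 0.2635 = 4.2703 kg/m².

4.27 kg/m²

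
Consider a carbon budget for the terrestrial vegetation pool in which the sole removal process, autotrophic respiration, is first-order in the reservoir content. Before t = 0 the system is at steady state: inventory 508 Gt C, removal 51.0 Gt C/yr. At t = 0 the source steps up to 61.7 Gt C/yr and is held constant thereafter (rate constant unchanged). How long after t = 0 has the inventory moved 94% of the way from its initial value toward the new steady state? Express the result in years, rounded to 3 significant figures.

28.0 yr

τ = M₀/F₀ = 508/51.0 = 9.961 yr.
The remaining gap fraction is e^(−t/τ); 94% covered ⇒ e^(−t/τ) = 0.0600.
t = −τ ln(0.0600) = 9.961 × 2.813 = 28.02 yr.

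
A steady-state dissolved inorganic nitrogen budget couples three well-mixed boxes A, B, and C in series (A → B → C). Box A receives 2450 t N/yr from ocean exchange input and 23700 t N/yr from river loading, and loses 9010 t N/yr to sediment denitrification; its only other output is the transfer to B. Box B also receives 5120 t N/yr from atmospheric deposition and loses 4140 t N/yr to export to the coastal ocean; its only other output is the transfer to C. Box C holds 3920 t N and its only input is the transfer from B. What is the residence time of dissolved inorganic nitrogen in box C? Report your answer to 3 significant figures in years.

0.216 yr

Box A: F(A→B) = (2450 + 23700) − 9010 = 17140 t N/yr.
Box B: F(B→C) = (17140 + 5120) − 4140 = 18120 t N/yr.
Box C throughput = its input = 18120 t N/yr; τ = 3920 / 18120 = 0.2163 yr.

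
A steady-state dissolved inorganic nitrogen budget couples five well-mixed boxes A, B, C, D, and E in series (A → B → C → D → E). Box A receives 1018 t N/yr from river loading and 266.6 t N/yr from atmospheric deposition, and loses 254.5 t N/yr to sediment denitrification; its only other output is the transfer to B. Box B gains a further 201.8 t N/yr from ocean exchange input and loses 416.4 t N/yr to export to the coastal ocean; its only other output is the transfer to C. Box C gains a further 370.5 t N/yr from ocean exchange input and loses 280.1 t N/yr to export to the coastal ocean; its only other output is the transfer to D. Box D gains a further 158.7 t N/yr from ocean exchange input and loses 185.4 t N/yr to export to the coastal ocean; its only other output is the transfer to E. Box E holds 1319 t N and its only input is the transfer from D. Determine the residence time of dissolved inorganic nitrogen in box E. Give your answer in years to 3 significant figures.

Box A: F(A→B) = (1018 + 266.6) − 254.5 = 1030.1 t N/yr.
Box B: F(B→C) = (1030.1 + 201.8) − 416.4 = 815.50 t N/yr.
Box C: F(C→D) = (815.50 + 370.5) − 280.1 = 905.90 t N/yr.
Box D: F(D→E) = (905.90 + 158.7) − 185.4 = 879.20 t N/yr.
Box E throughput = its input = 879.20 t N/yr; τ = 1319 / 879.20 = 1.500 yr.

1.50 yr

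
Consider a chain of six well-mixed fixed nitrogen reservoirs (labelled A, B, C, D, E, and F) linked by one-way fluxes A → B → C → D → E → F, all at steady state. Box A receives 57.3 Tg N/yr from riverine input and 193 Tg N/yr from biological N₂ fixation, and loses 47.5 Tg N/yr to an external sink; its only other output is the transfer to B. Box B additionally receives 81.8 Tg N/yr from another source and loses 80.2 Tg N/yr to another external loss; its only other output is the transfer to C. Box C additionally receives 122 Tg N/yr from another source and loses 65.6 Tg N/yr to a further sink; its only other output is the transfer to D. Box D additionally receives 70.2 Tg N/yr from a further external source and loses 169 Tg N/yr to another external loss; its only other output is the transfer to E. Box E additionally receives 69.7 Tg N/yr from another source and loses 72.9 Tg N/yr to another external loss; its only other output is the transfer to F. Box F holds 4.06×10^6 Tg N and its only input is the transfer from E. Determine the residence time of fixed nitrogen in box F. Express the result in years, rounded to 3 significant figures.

Box A: F(A→B) = (57.3 + 193) − 47.5 = 202.80 Tg N/yr.
Box B: F(B→C) = (202.80 + 81.8) − 80.2 = 204.40 Tg N/yr.
Box C: F(C→D) = (204.40 + 122) − 65.6 = 260.80 Tg N/yr.
Box D: F(D→E) = (260.80 + 70.2) − 169 = 162.00 Tg N/yr.
Box E: F(E→F) = (162.00 + 69.7) − 72.9 = 158.80 Tg N/yr.
Box F throughput = its input = 158.80 Tg N/yr; τ = 4.06×10^6 / 158.80 = 25570 yr.

25600 yr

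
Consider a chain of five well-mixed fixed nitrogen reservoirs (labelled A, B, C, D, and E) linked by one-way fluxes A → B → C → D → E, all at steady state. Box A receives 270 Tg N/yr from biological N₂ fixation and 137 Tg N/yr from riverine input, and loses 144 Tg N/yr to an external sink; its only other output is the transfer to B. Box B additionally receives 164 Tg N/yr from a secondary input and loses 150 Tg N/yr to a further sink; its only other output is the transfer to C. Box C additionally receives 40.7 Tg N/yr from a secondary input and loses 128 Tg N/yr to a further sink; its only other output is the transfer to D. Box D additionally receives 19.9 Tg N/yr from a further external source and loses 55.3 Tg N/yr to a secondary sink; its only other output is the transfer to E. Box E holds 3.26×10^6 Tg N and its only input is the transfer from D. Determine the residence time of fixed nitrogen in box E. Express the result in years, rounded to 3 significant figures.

21100 yr

Box A: F(A→B) = (270 + 137) − 144 = 263.00 Tg N/yr.
Box B: F(B→C) = (263.00 + 164) − 150 = 277.00 Tg N/yr.
Box C: F(C→D) = (277.00 + 40.7) − 128 = 189.70 Tg N/yr.
Box D: F(D→E) = (189.70 + 19.9) − 55.3 = 154.30 Tg N/yr.
Box E throughput = its input = 154.30 Tg N/yr; τ = 3.26×10^6 / 154.30 = 21130 yr.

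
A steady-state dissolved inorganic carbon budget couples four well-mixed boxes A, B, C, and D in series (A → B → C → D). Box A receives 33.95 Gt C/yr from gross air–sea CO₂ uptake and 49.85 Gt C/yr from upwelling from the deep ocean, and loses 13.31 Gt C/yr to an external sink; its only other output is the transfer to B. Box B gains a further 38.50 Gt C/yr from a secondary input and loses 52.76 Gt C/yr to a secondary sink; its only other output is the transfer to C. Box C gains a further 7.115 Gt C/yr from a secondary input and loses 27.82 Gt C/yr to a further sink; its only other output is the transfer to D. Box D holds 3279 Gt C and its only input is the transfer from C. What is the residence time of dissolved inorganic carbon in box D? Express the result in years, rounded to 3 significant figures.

92.3 yr

Box A: F(A→B) = (33.95 + 49.85) − 13.31 = 70.490 Gt C/yr.
Box B: F(B→C) = (70.490 + 38.50) − 52.76 = 56.230 Gt C/yr.
Box C: F(C→D) = (56.230 + 7.115) − 27.82 = 35.525 Gt C/yr.
Box D throughput = its input = 35.525 Gt C/yr; τ = 3279 / 35.525 = 92.30 yr.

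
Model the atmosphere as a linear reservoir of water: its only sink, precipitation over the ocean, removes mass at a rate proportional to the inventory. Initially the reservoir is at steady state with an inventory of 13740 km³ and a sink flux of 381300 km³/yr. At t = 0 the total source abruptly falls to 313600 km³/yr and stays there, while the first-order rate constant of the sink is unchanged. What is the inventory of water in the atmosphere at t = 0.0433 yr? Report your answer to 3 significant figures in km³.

12000 km³

τ = M₀/F₀ = 13740/381300 = 0.03603 yr; rate constant k = 1/τ.
New steady state M_∞ = F₁/k = F₁·τ = 313600 × 0.03603 = 11300 km³.
M(t) = M_∞ + (M₀ − M_∞)·e^(−t/τ); t/τ = 0.0433/0.03603 = 1.202, so e^(−t/τ) = 0.3007.
M(t) = 11300 + 2440 × 0.3007 = 12034 km³.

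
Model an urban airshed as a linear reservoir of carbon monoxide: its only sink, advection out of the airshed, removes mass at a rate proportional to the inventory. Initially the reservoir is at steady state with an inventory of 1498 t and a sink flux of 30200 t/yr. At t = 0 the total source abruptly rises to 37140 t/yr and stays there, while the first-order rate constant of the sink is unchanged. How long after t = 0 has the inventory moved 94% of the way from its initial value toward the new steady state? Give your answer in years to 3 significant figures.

τ = M₀/F₀ = 1498/30200 = 0.04960 yr.
The remaining gap fraction is e^(−t/τ); 94% covered ⇒ e^(−t/τ) = 0.0600.
t = −τ ln(0.0600) = 0.04960 × 2.813 = 0.1396 yr.

0.140 yr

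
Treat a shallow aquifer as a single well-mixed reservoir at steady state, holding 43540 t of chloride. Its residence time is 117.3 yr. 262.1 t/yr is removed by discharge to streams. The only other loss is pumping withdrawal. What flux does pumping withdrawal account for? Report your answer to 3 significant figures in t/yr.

109 t/yr

Total removal F = M/τ = 43540 / 117.3 = 371.2 t/yr.
Pumping withdrawal = F − (262.1) = 371.2 − 262.1 = 109.1 t/yr.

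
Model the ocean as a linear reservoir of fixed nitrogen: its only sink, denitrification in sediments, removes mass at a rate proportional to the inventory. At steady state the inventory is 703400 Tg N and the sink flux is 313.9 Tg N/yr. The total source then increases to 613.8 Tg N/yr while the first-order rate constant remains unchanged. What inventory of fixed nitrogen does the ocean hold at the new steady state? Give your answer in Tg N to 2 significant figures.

Rate constant k = F/M = 313.9 / 703400 = 0.0004463 yr⁻¹.
At the new steady state, source = k·M_new ⇒ M_new = 613.8 / 0.0004463 = 1.375×10^6 Tg N.
(Equivalently M_new = M × F_new/F_old = 703400 × 613.8/313.9.)

1.4×10^6 Tg N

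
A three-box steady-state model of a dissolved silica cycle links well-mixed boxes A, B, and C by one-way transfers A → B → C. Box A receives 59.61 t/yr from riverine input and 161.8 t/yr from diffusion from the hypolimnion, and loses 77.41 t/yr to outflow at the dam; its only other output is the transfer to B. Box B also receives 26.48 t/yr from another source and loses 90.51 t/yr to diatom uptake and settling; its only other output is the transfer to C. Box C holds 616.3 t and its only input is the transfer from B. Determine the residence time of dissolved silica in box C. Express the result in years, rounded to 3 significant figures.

Box A: F(A→B) = (59.61 + 161.8) − 77.41 = 144.00 t/yr.
Box B: F(B→C) = (144.00 + 26.48) − 90.51 = 79.970 t/yr.
Box C throughput = its input = 79.970 t/yr; τ = 616.3 / 79.970 = 7.707 yr.

7.71 yr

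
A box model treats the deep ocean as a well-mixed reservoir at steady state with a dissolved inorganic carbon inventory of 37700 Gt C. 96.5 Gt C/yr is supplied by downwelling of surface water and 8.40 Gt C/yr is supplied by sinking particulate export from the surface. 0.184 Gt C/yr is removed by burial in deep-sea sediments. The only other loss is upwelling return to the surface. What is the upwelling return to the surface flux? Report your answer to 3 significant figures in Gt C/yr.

105 Gt C/yr

At steady state ΣF_in = ΣF_out.
ΣF_in = 96.5 + 8.40 = 104.90 Gt C/yr.
Upwelling return to the surface flux = ΣF_in − (0.184) = 104.90 − 0.1840 = 104.7 Gt C/yr.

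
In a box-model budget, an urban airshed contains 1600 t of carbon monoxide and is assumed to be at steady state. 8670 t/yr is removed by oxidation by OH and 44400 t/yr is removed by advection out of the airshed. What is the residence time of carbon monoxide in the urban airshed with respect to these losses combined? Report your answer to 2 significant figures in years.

0.030 yr

Total removal = 8670 + 44400 = 53070 t/yr.
τ = M / ΣF_out = 1600 / 53070 = 0.03015 yr.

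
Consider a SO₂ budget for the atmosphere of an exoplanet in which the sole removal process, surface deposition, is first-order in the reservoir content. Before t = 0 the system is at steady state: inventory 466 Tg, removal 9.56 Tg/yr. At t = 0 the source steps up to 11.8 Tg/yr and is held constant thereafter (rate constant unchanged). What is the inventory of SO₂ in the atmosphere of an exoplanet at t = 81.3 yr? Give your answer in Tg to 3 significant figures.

Residence time τ = M₀/F₀ = 48.74 yr. The eventual steady state is M_∞ = M₀·(F₁/F₀) = 466 × 11.8/9.56 = 575.19 Tg.
The anomaly ΔM(t) = M(t) − M_∞ decays as ΔM₀·e^(−t/τ) with ΔM₀ = 466 − 575.19 = −109.2 Tg.
At t = 81.3 yr, e^(−t/τ) = e^(−1.668) = 0.1886, so ΔM = −20.60 Tg and M = 575.19 − 20.60 = 554.59 Tg.

555 Tg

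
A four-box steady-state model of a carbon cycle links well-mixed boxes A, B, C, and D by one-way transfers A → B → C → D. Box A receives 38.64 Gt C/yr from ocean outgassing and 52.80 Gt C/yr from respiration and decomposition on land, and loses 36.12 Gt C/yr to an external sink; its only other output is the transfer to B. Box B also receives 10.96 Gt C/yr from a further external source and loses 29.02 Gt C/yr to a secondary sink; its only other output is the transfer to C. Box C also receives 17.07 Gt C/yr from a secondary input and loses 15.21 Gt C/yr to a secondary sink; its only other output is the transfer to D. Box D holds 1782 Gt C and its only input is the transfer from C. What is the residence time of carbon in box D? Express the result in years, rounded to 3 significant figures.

45.6 yr

Box A: F(A→B) = (38.64 + 52.80) − 36.12 = 55.320 Gt C/yr.
Box B: F(B→C) = (55.320 + 10.96) − 29.02 = 37.260 Gt C/yr.
Box C: F(C→D) = (37.260 + 17.07) − 15.21 = 39.120 Gt C/yr.
Box D throughput = its input = 39.120 Gt C/yr; τ = 1782 / 39.120 = 45.55 yr.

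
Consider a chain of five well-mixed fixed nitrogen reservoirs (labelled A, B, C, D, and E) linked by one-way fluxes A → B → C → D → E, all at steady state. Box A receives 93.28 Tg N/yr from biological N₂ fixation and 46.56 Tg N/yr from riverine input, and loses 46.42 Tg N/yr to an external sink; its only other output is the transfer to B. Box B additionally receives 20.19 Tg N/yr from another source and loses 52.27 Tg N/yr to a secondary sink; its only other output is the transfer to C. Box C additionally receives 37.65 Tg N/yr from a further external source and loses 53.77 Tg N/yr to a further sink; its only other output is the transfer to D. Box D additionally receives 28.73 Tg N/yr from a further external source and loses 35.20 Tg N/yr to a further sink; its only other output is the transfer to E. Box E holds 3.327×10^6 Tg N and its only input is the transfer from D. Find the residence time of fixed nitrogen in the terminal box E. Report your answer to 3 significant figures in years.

85900 yr

Box A: F(A→B) = (93.28 + 46.56) − 46.42 = 93.420 Tg N/yr.
Box B: F(B→C) = (93.420 + 20.19) − 52.27 = 61.340 Tg N/yr.
Box C: F(C→D) = (61.340 + 37.65) − 53.77 = 45.220 Tg N/yr.
Box D: F(D→E) = (45.220 + 28.73) − 35.20 = 38.750 Tg N/yr.
Box E throughput = its input = 38.750 Tg N/yr; τ = 3.327×10^6 / 38.750 = 85860 yr.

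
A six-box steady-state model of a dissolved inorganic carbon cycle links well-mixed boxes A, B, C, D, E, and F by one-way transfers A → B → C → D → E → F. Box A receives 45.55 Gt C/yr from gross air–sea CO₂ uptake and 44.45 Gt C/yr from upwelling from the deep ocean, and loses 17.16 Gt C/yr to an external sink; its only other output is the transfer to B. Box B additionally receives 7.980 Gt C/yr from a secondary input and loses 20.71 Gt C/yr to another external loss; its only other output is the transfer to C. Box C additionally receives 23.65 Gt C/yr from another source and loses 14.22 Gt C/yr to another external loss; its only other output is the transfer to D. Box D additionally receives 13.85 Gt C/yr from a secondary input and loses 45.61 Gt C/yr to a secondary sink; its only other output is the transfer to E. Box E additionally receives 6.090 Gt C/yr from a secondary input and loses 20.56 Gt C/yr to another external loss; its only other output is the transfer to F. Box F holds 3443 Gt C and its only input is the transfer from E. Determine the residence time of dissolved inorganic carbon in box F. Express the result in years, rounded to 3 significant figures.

148 yr

Box A: F(A→B) = (45.55 + 44.45) − 17.16 = 72.840 Gt C/yr.
Box B: F(B→C) = (72.840 + 7.980) − 20.71 = 60.110 Gt C/yr.
Box C: F(C→D) = (60.110 + 23.65) − 14.22 = 69.540 Gt C/yr.
Box D: F(D→E) = (69.540 + 13.85) − 45.61 = 37.780 Gt C/yr.
Box E: F(E→F) = (37.780 + 6.090) − 20.56 = 23.310 Gt C/yr.
Box F throughput = its input = 23.310 Gt C/yr; τ = 3443 / 23.310 = 147.7 yr.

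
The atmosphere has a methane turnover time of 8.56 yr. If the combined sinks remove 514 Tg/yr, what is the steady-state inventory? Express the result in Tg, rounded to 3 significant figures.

4400 Tg

τ = M/F ⇒ M = τ × F = 8.56 × 514 = 4400 Tg.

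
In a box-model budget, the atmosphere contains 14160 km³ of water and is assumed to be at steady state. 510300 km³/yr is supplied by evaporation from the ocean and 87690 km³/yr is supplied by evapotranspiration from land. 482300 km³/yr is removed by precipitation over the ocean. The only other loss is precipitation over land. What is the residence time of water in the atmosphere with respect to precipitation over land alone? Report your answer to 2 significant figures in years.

At steady state ΣF_in = ΣF_out.
ΣF_in = 510300 + 87690 = 597990 km³/yr.
Precipitation over land flux = ΣF_in − (482300) = 597990 − 482300 = 115700 km³/yr.
τ = M / F = 14160 / 115700 = 0.1224 yr.

0.12 yr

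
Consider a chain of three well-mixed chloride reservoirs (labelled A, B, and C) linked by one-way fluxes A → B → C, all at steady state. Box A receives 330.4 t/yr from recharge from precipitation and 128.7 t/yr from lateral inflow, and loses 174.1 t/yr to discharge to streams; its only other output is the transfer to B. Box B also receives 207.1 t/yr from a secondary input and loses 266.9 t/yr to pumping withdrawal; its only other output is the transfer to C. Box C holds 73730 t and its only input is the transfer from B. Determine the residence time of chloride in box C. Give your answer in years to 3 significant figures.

Box A: F(A→B) = (330.4 + 128.7) − 174.1 = 285.00 t/yr.
Box B: F(B→C) = (285.00 + 207.1) − 266.9 = 225.20 t/yr.
Box C throughput = its input = 225.20 t/yr; τ = 73730 / 225.20 = 327.4 yr.

327 yr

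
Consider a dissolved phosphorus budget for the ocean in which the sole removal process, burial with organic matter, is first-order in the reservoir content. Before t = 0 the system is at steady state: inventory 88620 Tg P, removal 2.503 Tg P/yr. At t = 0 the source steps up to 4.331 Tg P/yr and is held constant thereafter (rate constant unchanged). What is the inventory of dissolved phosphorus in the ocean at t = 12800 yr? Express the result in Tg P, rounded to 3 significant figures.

108000 Tg P

The sink rate constant is k = F₀/M₀ = 2.503/88620 = 2.824×10^-5 yr⁻¹.
Solving dM/dt = F₁ − kM with M(0) = M₀ gives M(t) = F₁/k + (M₀ − F₁/k)·e^(−kt).
F₁/k = 4.331/2.824×10^-5 = 153340 Tg P; kt = 2.824×10^-5 × 12800 = 0.3615, e^(−kt) = 0.6966.
M(12800) = 153340 + (88620 − 153340) × 0.6966 = 153340 − 45090 = 108260 Tg P.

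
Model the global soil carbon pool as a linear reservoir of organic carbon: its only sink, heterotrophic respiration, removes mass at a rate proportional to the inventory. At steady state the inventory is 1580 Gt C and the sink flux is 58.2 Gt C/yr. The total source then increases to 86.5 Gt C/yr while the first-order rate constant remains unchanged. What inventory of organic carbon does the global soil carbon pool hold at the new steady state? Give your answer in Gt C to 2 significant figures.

Rate constant k = F/M = 58.2 / 1580 = 0.03684 yr⁻¹.
At the new steady state, source = k·M_new ⇒ M_new = 86.5 / 0.03684 = 2348 Gt C.
(Equivalently M_new = M × F_new/F_old = 1580 × 86.5/58.2.)

2300 Gt C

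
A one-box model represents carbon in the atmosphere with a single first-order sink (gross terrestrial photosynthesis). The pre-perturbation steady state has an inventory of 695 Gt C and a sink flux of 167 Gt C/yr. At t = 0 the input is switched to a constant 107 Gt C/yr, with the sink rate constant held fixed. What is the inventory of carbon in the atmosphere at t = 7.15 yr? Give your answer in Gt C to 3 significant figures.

490 Gt C

The sink rate constant is k = F₀/M₀ = 167/695 = 0.2403 yr⁻¹.
Solving dM/dt = F₁ − kM with M(0) = M₀ gives M(t) = F₁/k + (M₀ − F₁/k)·e^(−kt).
F₁/k = 107/0.2403 = 445.30 Gt C; kt = 0.2403 × 7.15 = 1.718, e^(−kt) = 0.1794.
M(7.15) = 445.30 + (695 − 445.30) × 0.1794 = 445.30 + 44.80 = 490.10 Gt C.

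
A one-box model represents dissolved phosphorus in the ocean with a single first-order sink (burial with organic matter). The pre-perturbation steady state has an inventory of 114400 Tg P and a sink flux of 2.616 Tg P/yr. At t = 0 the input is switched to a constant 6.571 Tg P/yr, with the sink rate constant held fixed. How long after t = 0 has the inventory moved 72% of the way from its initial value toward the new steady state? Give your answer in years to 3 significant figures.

τ = M₀/F₀ = 114400/2.616 = 43730 yr.
The remaining gap fraction is e^(−t/τ); 72% covered ⇒ e^(−t/τ) = 0.280.
t = −τ ln(0.280) = 43730 × 1.273 = 55670 yr.

55700 yr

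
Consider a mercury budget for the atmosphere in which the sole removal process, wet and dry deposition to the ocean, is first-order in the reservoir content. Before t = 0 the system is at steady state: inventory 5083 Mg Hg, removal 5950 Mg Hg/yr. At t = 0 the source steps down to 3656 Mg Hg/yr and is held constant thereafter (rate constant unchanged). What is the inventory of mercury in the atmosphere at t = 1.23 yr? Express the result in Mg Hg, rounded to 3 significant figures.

The sink rate constant is k = F₀/M₀ = 5950/5083 = 1.171 yr⁻¹.
Solving dM/dt = F₁ − kM with M(0) = M₀ gives M(t) = F₁/k + (M₀ − F₁/k)·e^(−kt).
F₁/k = 3656/1.171 = 3123.3 Mg Hg; kt = 1.171 × 1.23 = 1.440, e^(−kt) = 0.2370.
M(1.23) = 3123.3 + (5083 − 3123.3) × 0.2370 = 3123.3 + 464.4 = 3587.7 Mg Hg.

3590 Mg Hg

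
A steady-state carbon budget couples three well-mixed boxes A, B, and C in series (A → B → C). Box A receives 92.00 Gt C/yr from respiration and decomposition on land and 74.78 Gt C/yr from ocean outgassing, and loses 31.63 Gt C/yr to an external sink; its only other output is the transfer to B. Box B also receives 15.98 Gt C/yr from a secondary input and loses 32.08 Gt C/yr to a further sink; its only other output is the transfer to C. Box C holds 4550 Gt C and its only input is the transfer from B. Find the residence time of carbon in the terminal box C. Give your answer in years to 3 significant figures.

Box A: F(A→B) = (92.00 + 74.78) − 31.63 = 135.15 Gt C/yr.
Box B: F(B→C) = (135.15 + 15.98) − 32.08 = 119.05 Gt C/yr.
Box C throughput = its input = 119.05 Gt C/yr; τ = 4550 / 119.05 = 38.22 yr.

38.2 yr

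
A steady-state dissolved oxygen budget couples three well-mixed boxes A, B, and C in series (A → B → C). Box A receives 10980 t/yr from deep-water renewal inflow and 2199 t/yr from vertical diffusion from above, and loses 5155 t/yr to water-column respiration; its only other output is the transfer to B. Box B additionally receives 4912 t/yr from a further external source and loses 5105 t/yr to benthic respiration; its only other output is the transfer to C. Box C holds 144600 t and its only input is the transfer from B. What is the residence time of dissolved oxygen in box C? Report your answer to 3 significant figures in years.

Box A: F(A→B) = (10980 + 2199) − 5155 = 8024.0 t/yr.
Box B: F(B→C) = (8024.0 + 4912) − 5105 = 7831.0 t/yr.
Box C throughput = its input = 7831.0 t/yr; τ = 144600 / 7831.0 = 18.47 yr.

18.5 yr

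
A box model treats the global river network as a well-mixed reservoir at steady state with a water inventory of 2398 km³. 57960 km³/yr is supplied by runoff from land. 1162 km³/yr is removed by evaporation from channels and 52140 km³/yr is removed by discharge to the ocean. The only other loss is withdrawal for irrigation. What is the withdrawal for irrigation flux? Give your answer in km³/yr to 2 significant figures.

4700 km³/yr

At steady state ΣF_in = ΣF_out.
ΣF_in = 57960 km³/yr.
Withdrawal for irrigation flux = ΣF_in − (1162 + 52140) = 57960 − 53300 = 4658 km³/yr.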